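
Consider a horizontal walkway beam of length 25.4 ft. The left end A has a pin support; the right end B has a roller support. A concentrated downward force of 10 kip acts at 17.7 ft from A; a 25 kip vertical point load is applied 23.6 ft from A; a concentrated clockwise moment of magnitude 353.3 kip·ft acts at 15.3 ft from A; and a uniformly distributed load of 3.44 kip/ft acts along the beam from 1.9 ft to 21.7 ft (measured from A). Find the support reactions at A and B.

Resultant of the distributed load: 3.44 × 19.8 = 68.112 kip at 11.8 ft from A.
Moments about A: B_y·25.4 − 10·17.7 − 25·23.6 − 353.3 − (3.44·19.8)·11.8 = 0 → B_y = 1924.0216/25.4 = 75.7489 ≈ 75.75 kip.
ΣF_y = 0: A_y + 75.7489 − 10 − 25 − 3.44·19.8 = 0 → A_y = 27.36 kip.
ΣF_x = 0: no horizontal applied forces, so A_x = 0.

A_x = 0, A_y = 27.36 kip, B_y = 75.75 kip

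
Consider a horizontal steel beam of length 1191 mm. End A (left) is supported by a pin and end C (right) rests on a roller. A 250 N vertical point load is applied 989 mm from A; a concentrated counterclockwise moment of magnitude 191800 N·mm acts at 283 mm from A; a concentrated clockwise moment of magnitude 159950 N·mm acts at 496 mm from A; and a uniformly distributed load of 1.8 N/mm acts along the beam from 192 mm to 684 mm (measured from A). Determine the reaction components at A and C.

A_x = 0, A_y = 629.1 N, C_y = 506.5 N

Resultant of the distributed load: 1.8 × 492 = 885.6 N at 438 mm from A.
Taking moments about A: C_y·1191 − 250·989 + 191800 − 159950 − (1.8·492)·438 = 0 → C_y = 603292.8/1191 = 506.543 ≈ 506.5 N.
ΣF_y = 0: A_y + 506.543 − 250 − 1.8·492 = 0 → A_y = 629.1 N.
ΣF_x = 0: no horizontal applied forces, so A_x = 0.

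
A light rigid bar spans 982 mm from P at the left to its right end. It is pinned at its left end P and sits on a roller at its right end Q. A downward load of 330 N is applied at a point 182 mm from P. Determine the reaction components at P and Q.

ΣM about P: Q_y·982 − 330·182 = 0 → Q_y = 60060/982 = 61.1609 ≈ 61.16 N.
ΣF_y = 0: P_y + 61.1609 − 330 = 0 → P_y = 268.8 N.
ΣF_x = 0: no horizontal applied forces, so P_x = 0.

P_x = 0, P_y = 268.8 N, Q_y = 61.16 N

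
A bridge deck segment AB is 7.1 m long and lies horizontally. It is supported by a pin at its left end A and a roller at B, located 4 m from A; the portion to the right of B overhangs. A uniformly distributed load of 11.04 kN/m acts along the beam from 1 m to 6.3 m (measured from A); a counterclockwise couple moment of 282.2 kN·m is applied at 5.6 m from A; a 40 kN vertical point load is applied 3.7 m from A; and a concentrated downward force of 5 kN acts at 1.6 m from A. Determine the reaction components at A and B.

A_x = 0, A_y = 81.67 kN, B_y = 21.84 kN

Resultant of the distributed load: 11.04 × 5.3 = 58.512 kN at 3.65 m from A.
Moments about A: B_y·4 − (11.04·5.3)·3.65 + 282.2 − 40·3.7 − 5·1.6 = 0 → B_y = 87.3688/4 = 21.8422 ≈ 21.84 kN.
ΣF_y = 0: A_y + 21.8422 − 11.04·5.3 − 40 − 5 = 0 → A_y = 81.67 kN.
ΣF_x = 0: no horizontal applied forces, so A_x = 0.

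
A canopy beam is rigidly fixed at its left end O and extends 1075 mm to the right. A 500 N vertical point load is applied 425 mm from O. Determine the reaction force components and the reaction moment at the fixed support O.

O_x = 0, O_y = 500.0 N, M_O = 212500 N·mm

ΣF_x = 0: O_x = 0.
ΣF_y = 0: O_y − 500 = 0 → O_y = 500.0 N.
ΣM about O: M_O − 500·425 = 0 → M_O = 212500 N·mm.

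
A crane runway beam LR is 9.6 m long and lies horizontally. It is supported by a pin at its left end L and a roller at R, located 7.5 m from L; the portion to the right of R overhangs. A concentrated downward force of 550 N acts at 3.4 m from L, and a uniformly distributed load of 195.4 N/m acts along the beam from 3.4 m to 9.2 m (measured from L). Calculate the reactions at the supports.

Resultant of the distributed load: 195.4 × 5.8 = 1133.32 N at 6.3 m from L.
ΣM about L: R_y·7.5 − 550·3.4 − (195.4·5.8)·6.3 = 0 → R_y = 9009.916/7.5 = 1201.32 ≈ 1201 N.
ΣF_y = 0: L_y + 1201.32 − 550 − 195.4·5.8 = 0 → L_y = 482.0 N.
ΣF_x = 0: no horizontal applied forces, so L_x = 0.

L_x = 0, L_y = 482.0 N, R_y = 1201 N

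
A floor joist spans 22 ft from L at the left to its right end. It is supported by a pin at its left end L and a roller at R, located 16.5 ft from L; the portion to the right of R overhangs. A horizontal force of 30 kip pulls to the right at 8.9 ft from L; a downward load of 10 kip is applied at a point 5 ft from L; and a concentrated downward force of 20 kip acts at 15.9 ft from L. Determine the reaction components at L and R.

Taking moments about L: R_y·16.5 − 10·5 − 20·15.9 = 0 → R_y = 368/16.5 = 22.303 ≈ 22.30 kip.
ΣF_y = 0: L_y + 22.303 − 10 − 20 = 0 → L_y = 7.697 kip.
ΣF_x = 0: L_x + 30 = 0 → L_x = -30.00 kip.

L_x = -30.00 kip, L_y = 7.697 kip, R_y = 22.30 kip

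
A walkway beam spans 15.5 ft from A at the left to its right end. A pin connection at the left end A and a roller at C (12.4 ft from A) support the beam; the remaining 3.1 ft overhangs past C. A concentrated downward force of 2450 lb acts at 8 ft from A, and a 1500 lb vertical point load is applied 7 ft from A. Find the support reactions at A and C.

ΣM about A: C_y·12.4 − 2450·8 − 1500·7 = 0 → C_y = 30100/12.4 = 2427.42 ≈ 2427 lb.
ΣF_y = 0: A_y + 2427.42 − 2450 − 1500 = 0 → A_y = 1523 lb.
ΣF_x = 0: no horizontal applied forces, so A_x = 0.

A_x = 0, A_y = 1523 lb, C_y = 2427 lb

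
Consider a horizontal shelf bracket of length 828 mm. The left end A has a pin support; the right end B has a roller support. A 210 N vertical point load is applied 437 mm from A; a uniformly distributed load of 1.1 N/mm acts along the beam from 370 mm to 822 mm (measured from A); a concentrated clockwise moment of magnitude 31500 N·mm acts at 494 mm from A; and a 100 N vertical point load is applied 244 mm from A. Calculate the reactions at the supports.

Resultant of the distributed load: 1.1 × 452 = 497.2 N at 596 mm from A.
ΣM about A: B_y·828 − 210·437 − (1.1·452)·596 − 31500 − 100·244 = 0 → B_y = 444001.2/828 = 536.233 ≈ 536.2 N.
ΣF_y = 0: A_y + 536.233 − 210 − 1.1·452 − 100 = 0 → A_y = 271.0 N.
ΣF_x = 0: no horizontal applied forces, so A_x = 0.

A_x = 0, A_y = 271.0 N, B_y = 536.2 N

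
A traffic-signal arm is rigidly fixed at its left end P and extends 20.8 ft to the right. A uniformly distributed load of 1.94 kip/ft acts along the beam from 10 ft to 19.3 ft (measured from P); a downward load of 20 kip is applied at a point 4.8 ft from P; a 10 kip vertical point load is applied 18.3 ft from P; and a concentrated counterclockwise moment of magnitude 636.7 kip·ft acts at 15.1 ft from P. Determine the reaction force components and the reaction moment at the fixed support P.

Resultant of the distributed load: 1.94 × 9.3 = 18.042 kip at 14.65 ft from P.
ΣF_x = 0: P_x = 0.
ΣF_y = 0: P_y − 1.94·9.3 − 20 − 10 = 0 → P_y = 48.04 kip.
ΣM about P: M_P − (1.94·9.3)·14.65 − 20·4.8 − 10·18.3 + 636.7 = 0 → M_P = -93.38 kip·ft.

P_x = 0, P_y = 48.04 kip, M_P = -93.38 kip·ft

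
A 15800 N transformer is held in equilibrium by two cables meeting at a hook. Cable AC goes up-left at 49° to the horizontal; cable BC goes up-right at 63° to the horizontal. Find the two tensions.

ΣF_x = 0: −T_AC·cos49° + T_BC·cos63° = 0 → T_BC = 1.44509·T_AC.
ΣF_y = 0: T_AC·sin49° + T_BC·sin63° = 15800.
Substitute: T_AC·(0.75471 + 1.44509·0.891007) = 15800 → T_AC = 7736.39 ≈ 7736 N.
Then T_BC = 1.44509 × 7736.39 = 11180 N.

T_AC = 7736 N, T_BC = 11180 N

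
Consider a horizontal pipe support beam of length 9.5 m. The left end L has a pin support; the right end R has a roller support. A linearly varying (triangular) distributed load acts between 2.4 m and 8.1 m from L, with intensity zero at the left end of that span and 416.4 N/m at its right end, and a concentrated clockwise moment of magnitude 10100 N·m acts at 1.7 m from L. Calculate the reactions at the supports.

L_x = 0, L_y = -650.9 N, R_y = 1838 N

Resultant of the triangular load: ½ × 416.4 × 5.7 = 1186.74 N, acting at 6.2 m from L (one-third of the span from the peak).
Taking moments about L: R_y·9.5 − (½·416.4·5.7)·6.2 − 10100 = 0 → R_y = 17457.788/9.5 = 1837.66 ≈ 1838 N.
ΣF_y = 0: L_y + 1837.66 − ½·416.4·5.7 = 0 → L_y = -650.9 N.
ΣF_x = 0: no horizontal applied forces, so L_x = 0.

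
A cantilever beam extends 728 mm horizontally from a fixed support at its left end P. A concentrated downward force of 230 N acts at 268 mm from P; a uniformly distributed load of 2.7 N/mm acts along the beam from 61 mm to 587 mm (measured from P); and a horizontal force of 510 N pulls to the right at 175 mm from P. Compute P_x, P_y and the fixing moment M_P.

Resultant of the distributed load: 2.7 × 526 = 1420.2 N at 324 mm from P.
ΣF_x = 0: P_x + 510 = 0 → P_x = -510.0 N.
ΣF_y = 0: P_y − 230 − 2.7·526 = 0 → P_y = 1650 N.
ΣM about P: M_P − 230·268 − (2.7·526)·324 = 0 → M_P = 521800 N·mm.

P_x = -510.0 N, P_y = 1650 N, M_P = 521800 N·mm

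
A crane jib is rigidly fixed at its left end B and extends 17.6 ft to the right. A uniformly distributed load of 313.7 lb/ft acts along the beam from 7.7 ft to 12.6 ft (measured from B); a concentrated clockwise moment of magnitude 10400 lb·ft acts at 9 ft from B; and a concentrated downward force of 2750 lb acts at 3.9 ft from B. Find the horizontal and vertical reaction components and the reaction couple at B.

B_x = 0, B_y = 4287 lb, M_B = 36730 lb·ft

Resultant of the distributed load: 313.7 × 4.9 = 1537.13 lb at 10.15 ft from B.
ΣF_x = 0: B_x = 0.
ΣF_y = 0: B_y − 313.7·4.9 − 2750 = 0 → B_y = 4287 lb.
ΣM about B: M_B − (313.7·4.9)·10.15 − 10400 − 2750·3.9 = 0 → M_B = 36730 lb·ft.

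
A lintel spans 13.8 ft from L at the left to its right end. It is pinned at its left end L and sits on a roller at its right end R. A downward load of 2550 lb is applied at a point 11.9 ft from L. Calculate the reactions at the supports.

Moments about L: R_y·13.8 − 2550·11.9 = 0 → R_y = 30345/13.8 = 2198.91 ≈ 2199 lb.
ΣF_y = 0: L_y + 2198.91 − 2550 = 0 → L_y = 351.1 lb.
ΣF_x = 0: no horizontal applied forces, so L_x = 0.

L_x = 0, L_y = 351.1 lb, R_y = 2199 lb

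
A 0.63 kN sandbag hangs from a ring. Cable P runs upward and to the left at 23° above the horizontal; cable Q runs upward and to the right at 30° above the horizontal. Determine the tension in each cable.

ΣF_x = 0: −T_P·cos23° + T_Q·cos30° = 0 → T_Q = 1.06291·T_P.
ΣF_y = 0: T_P·sin23° + T_Q·sin30° = 0.63.
Substitute: T_P·(0.390731 + 1.06291·0.5) = 0.63 → T_P = 0.683159 ≈ 0.6832 kN.
Then T_Q = 1.06291 × 0.683159 = 0.7261 kN.

T_P = 0.6832 kN, T_Q = 0.7261 kN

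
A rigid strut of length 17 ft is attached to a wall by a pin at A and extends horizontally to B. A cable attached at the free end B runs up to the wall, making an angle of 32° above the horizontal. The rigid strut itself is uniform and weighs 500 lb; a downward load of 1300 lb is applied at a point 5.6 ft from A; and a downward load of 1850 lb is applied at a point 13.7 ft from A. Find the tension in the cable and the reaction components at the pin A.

ΣM about A: T·sin32°·17 − 500·8.5 − 1300·5.6 − 1850·13.7 = 0 → T = 36875/(17·0.529919) = 4093.3 ≈ 4093 lb.
ΣF_x = 0: A_x − T·cos32° = 0 → A_x = 4093.3 × 0.848048 = 3471 lb.
ΣF_y = 0: A_y + T·sin32° − 500 − 1300 − 1850 = 0 → A_y = 3650 − 4093.3 × 0.529919 = 1481 lb.

T = 4093 lb, A_x = 3471 lb, A_y = 1481 lb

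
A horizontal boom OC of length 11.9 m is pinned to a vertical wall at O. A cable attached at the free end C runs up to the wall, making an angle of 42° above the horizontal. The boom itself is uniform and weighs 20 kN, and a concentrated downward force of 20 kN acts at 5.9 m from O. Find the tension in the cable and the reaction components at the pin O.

ΣM about O: T·sin42°·11.9 − 20·5.95 − 20·5.9 = 0 → T = 237/(11.9·0.669131) = 29.7639 ≈ 29.76 kN.
ΣF_x = 0: O_x − T·cos42° = 0 → O_x = 29.7639 × 0.743145 = 22.12 kN.
ΣF_y = 0: O_y + T·sin42° − 20 − 20 = 0 → O_y = 40 − 29.7639 × 0.669131 = 20.08 kN.

T = 29.76 kN, O_x = 22.12 kN, O_y = 20.08 kN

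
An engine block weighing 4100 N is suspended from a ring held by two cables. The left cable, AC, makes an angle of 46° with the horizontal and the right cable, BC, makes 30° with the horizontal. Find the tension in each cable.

T_AC = 3659 N, T_BC = 2935 N

ΣF_x = 0: −T_AC·cos46° + T_BC·cos30° = 0 → T_BC = 0.802122·T_AC.
ΣF_y = 0: T_AC·sin46° + T_BC·sin30° = 4100.
Substitute: T_AC·(0.71934 + 0.802122·0.5) = 4100 → T_AC = 3659.4 ≈ 3659 N.
Then T_BC = 0.802122 × 3659.4 = 2935 N.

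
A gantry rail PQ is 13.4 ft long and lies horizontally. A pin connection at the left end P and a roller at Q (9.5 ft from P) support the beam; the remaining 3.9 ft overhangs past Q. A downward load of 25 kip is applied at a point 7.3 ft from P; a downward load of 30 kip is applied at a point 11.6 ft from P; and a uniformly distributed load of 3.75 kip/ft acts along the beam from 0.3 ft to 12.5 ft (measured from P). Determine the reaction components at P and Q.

P_x = 0, P_y = 14.09 kip, Q_y = 86.66 kip

Resultant of the distributed load: 3.75 × 12.2 = 45.75 kip at 6.4 ft from P.
Moments about P: Q_y·9.5 − 25·7.3 − 30·11.6 − (3.75·12.2)·6.4 = 0 → Q_y = 823.3/9.5 = 86.6632 ≈ 86.66 kip.
ΣF_y = 0: P_y + 86.6632 − 25 − 30 − 3.75·12.2 = 0 → P_y = 14.09 kip.
ΣF_x = 0: no horizontal applied forces, so P_x = 0.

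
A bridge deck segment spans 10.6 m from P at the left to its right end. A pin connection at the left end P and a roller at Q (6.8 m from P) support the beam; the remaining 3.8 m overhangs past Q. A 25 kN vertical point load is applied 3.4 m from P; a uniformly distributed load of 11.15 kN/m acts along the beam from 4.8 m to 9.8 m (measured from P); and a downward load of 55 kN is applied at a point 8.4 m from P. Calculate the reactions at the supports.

P_x = 0, P_y = -4.540 kN, Q_y = 140.3 kN

Resultant of the distributed load: 11.15 × 5 = 55.75 kN at 7.3 m from P.
Moments about P: Q_y·6.8 − 25·3.4 − (11.15·5)·7.3 − 55·8.4 = 0 → Q_y = 953.975/6.8 = 140.29 ≈ 140.3 kN.
ΣF_y = 0: P_y + 140.29 − 25 − 11.15·5 − 55 = 0 → P_y = -4.540 kN.
ΣF_x = 0: no horizontal applied forces, so P_x = 0.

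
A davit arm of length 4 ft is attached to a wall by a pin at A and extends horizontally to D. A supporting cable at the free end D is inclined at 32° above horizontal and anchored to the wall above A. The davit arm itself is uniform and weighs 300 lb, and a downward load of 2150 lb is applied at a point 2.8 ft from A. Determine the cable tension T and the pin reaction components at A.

T = 3123 lb, A_x = 2649 lb, A_y = 795.0 lb

ΣM about A: T·sin32°·4 − 300·2 − 2150·2.8 = 0 → T = 6620/(4·0.529919) = 3123.12 ≈ 3123 lb.
ΣF_x = 0: A_x − T·cos32° = 0 → A_x = 3123.12 × 0.848048 = 2649 lb.
ΣF_y = 0: A_y + T·sin32° − 300 − 2150 = 0 → A_y = 2450 − 3123.12 × 0.529919 = 795.0 lb.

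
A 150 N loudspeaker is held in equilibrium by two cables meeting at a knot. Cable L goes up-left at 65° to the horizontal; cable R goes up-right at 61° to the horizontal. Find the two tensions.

T_L = 89.89 N, T_R = 78.36 N

ΣF_x = 0: −T_L·cos65° + T_R·cos61° = 0 → T_R = 0.87172·T_L.
ΣF_y = 0: T_L·sin65° + T_R·sin61° = 150.
Substitute: T_L·(0.906308 + 0.87172·0.87462) = 150 → T_L = 89.8886 ≈ 89.89 N.
Then T_R = 0.87172 × 89.8886 = 78.36 N.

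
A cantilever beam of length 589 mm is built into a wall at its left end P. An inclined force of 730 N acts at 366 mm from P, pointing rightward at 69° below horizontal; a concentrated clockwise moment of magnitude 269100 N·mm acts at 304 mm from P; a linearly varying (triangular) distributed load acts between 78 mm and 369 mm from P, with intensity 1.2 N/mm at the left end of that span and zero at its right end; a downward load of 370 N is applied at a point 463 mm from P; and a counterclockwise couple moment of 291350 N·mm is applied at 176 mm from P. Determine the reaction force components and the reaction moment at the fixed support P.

P_x = -261.6 N, P_y = 1226 N, M_P = 429000 N·mm

Resultant of the triangular load: ½ × 1.2 × 291 = 174.6 N, acting at 175 mm from P (one-third of the span from the peak).
ΣF_x = 0: P_x + 730·cos69° = 0 → P_x = -261.6 N.
ΣF_y = 0: P_y − 730·sin69° − ½·1.2·291 − 370 = 0 → P_y = 1226 N.
ΣM about P: M_P − 730·sin69°·366 − 269100 − (½·1.2·291)·175 − 370·463 + 291350 = 0 → M_P = 429000 N·mm.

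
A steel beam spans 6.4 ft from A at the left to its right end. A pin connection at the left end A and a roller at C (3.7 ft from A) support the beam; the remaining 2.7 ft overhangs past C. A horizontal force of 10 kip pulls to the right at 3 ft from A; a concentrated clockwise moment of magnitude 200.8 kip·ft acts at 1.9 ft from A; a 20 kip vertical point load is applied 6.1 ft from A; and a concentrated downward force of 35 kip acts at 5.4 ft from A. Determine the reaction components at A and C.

Moments about A: C_y·3.7 − 200.8 − 20·6.1 − 35·5.4 = 0 → C_y = 511.8/3.7 = 138.324 ≈ 138.3 kip.
ΣF_y = 0: A_y + 138.324 − 20 − 35 = 0 → A_y = -83.32 kip.
ΣF_x = 0: A_x + 10 = 0 → A_x = -10.00 kip.

A_x = -10.00 kip, A_y = -83.32 kip, C_y = 138.3 kip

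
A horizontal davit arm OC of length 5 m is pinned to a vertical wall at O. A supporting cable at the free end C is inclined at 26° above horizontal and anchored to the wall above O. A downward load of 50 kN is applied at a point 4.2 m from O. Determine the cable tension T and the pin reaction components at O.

T = 95.81 kN, O_x = 86.11 kN, O_y = 8.000 kN

ΣM about O: T·sin26°·5 − 50·4.2 = 0 → T = 210/(5·0.438371) = 95.8093 ≈ 95.81 kN.
ΣF_x = 0: O_x − T·cos26° = 0 → O_x = 95.8093 × 0.898794 = 86.11 kN.
ΣF_y = 0: O_y + T·sin26° − 50 = 0 → O_y = 50 − 95.8093 × 0.438371 = 8.000 kN.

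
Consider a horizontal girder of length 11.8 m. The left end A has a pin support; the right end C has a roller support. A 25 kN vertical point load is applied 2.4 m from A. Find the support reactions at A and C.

Moments about A: C_y·11.8 − 25·2.4 = 0 → C_y = 60/11.8 = 5.08475 ≈ 5.085 kN.
ΣF_y = 0: A_y + 5.08475 − 25 = 0 → A_y = 19.92 kN.
ΣF_x = 0: no horizontal applied forces, so A_x = 0.

A_x = 0, A_y = 19.92 kN, C_y = 5.085 kN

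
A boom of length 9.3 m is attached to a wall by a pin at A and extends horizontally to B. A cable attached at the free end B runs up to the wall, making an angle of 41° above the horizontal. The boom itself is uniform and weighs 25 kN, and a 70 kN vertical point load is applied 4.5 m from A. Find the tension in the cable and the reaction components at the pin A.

ΣM about A: T·sin41°·9.3 − 25·4.65 − 70·4.5 = 0 → T = 431.25/(9.3·0.656059) = 70.6811 ≈ 70.68 kN.
ΣF_x = 0: A_x − T·cos41° = 0 → A_x = 70.6811 × 0.75471 = 53.34 kN.
ΣF_y = 0: A_y + T·sin41° − 25 − 70 = 0 → A_y = 95 − 70.6811 × 0.656059 = 48.63 kN.

T = 70.68 kN, A_x = 53.34 kN, A_y = 48.63 kN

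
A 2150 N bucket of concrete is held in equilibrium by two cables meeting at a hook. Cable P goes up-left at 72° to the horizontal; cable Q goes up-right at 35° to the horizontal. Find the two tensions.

T_P = 1842 N, T_Q = 694.7 N

ΣF_x = 0: −T_P·cos72° + T_Q·cos35° = 0 → T_Q = 0.37724·T_P.
ΣF_y = 0: T_P·sin72° + T_Q·sin35° = 2150.
Substitute: T_P·(0.951057 + 0.37724·0.573576) = 2150 → T_P = 1841.65 ≈ 1842 N.
Then T_Q = 0.37724 × 1841.65 = 694.7 N.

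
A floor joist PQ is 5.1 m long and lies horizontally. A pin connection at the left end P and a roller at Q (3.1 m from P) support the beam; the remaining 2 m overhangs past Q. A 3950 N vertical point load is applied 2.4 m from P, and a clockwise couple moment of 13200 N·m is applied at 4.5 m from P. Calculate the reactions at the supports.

P_x = 0, P_y = -3366 N, Q_y = 7316 N

Taking moments about P: Q_y·3.1 − 3950·2.4 − 13200 = 0 → Q_y = 22680/3.1 = 7316.13 ≈ 7316 N.
ΣF_y = 0: P_y + 7316.13 − 3950 = 0 → P_y = -3366 N.
ΣF_x = 0: no horizontal applied forces, so P_x = 0.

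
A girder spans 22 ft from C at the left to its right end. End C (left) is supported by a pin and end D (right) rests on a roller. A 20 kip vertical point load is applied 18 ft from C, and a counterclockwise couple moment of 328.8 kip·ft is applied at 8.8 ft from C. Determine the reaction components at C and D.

Moments about C: D_y·22 − 20·18 + 328.8 = 0 → D_y = 31.2/22 = 1.41818 ≈ 1.418 kip.
ΣF_y = 0: C_y + 1.41818 − 20 = 0 → C_y = 18.58 kip.
ΣF_x = 0: no horizontal applied forces, so C_x = 0.

C_x = 0, C_y = 18.58 kip, D_y = 1.418 kip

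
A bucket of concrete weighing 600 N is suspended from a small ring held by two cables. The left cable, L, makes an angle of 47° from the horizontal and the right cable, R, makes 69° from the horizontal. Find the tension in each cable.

ΣF_x = 0: −T_L·cos47° + T_R·cos69° = 0 → T_R = 1.90307·T_L.
ΣF_y = 0: T_L·sin47° + T_R·sin69° = 600.
Substitute: T_L·(0.731354 + 1.90307·0.93358) = 600 → T_L = 239.232 ≈ 239.2 N.
Then T_R = 1.90307 × 239.232 = 455.3 N.

T_L = 239.2 N, T_R = 455.3 N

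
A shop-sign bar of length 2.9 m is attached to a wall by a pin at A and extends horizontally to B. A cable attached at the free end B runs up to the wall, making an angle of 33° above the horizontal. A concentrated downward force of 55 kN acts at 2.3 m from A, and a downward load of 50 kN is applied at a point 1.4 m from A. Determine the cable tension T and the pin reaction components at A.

T = 124.4 kN, A_x = 104.3 kN, A_y = 37.24 kN

ΣM about A: T·sin33°·2.9 − 55·2.3 − 50·1.4 = 0 → T = 196.5/(2.9·0.544639) = 124.41 ≈ 124.4 kN.
ΣF_x = 0: A_x − T·cos33° = 0 → A_x = 124.41 × 0.838671 = 104.3 kN.
ΣF_y = 0: A_y + T·sin33° − 55 − 50 = 0 → A_y = 105 − 124.41 × 0.544639 = 37.24 kN.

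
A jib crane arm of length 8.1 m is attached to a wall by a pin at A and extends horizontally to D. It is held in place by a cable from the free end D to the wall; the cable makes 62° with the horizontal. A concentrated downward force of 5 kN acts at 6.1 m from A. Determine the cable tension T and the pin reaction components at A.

T = 4.265 kN, A_x = 2.002 kN, A_y = 1.235 kN

ΣM about A: T·sin62°·8.1 − 5·6.1 = 0 → T = 30.5/(8.1·0.882948) = 4.26461 ≈ 4.265 kN.
ΣF_x = 0: A_x − T·cos62° = 0 → A_x = 4.26461 × 0.469472 = 2.002 kN.
ΣF_y = 0: A_y + T·sin62° − 5 = 0 → A_y = 5 − 4.26461 × 0.882948 = 1.235 kN.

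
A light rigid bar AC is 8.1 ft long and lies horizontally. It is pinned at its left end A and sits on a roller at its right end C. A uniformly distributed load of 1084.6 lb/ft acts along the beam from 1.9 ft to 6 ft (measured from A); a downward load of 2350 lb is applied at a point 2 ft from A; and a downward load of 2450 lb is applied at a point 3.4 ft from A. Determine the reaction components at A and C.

A_x = 0, A_y = 5470 lb, C_y = 3777 lb

Resultant of the distributed load: 1084.6 × 4.1 = 4446.86 lb at 3.95 ft from A.
Moments about A: C_y·8.1 − (1084.6·4.1)·3.95 − 2350·2 − 2450·3.4 = 0 → C_y = 30595.097/8.1 = 3777.17 ≈ 3777 lb.
ΣF_y = 0: A_y + 3777.17 − 1084.6·4.1 − 2350 − 2450 = 0 → A_y = 5470 lb.
ΣF_x = 0: no horizontal applied forces, so A_x = 0.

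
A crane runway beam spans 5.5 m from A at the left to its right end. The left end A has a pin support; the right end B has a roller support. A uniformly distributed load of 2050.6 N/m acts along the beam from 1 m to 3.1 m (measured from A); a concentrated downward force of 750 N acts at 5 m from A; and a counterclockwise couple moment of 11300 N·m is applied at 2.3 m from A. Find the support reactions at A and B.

A_x = 0, A_y = 4824 N, B_y = 232.3 N

Resultant of the distributed load: 2050.6 × 2.1 = 4306.26 N at 2.05 m from A.
Moments about A: B_y·5.5 − (2050.6·2.1)·2.05 − 750·5 + 11300 = 0 → B_y = 1277.833/5.5 = 232.333 ≈ 232.3 N.
ΣF_y = 0: A_y + 232.333 − 2050.6·2.1 − 750 = 0 → A_y = 4824 N.
ΣF_x = 0: no horizontal applied forces, so A_x = 0.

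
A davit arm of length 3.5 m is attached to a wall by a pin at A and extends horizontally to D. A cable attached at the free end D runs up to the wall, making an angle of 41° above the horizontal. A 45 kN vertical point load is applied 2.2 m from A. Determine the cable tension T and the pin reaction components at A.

ΣM about A: T·sin41°·3.5 − 45·2.2 = 0 → T = 99/(3.5·0.656059) = 43.1146 ≈ 43.11 kN.
ΣF_x = 0: A_x − T·cos41° = 0 → A_x = 43.1146 × 0.75471 = 32.54 kN.
ΣF_y = 0: A_y + T·sin41° − 45 = 0 → A_y = 45 − 43.1146 × 0.656059 = 16.71 kN.

T = 43.11 kN, A_x = 32.54 kN, A_y = 16.71 kN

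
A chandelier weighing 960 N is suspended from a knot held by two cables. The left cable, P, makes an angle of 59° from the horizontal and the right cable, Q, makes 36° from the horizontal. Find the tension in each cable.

T_P = 779.6 N, T_Q = 496.3 N

ΣF_x = 0: −T_P·cos59° + T_Q·cos36° = 0 → T_Q = 0.636622·T_P.
ΣF_y = 0: T_P·sin59° + T_Q·sin36° = 960.
Substitute: T_P·(0.857167 + 0.636622·0.587785) = 960 → T_P = 779.623 ≈ 779.6 N.
Then T_Q = 0.636622 × 779.623 = 496.3 N.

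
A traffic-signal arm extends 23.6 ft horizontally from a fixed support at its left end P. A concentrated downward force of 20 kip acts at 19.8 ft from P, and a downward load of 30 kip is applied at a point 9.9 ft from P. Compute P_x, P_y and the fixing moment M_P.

ΣF_x = 0: P_x = 0.
ΣF_y = 0: P_y − 20 − 30 = 0 → P_y = 50.00 kip.
ΣM about P: M_P − 20·19.8 − 30·9.9 = 0 → M_P = 693.0 kip·ft.

P_x = 0, P_y = 50.00 kip, M_P = 693.0 kip·ft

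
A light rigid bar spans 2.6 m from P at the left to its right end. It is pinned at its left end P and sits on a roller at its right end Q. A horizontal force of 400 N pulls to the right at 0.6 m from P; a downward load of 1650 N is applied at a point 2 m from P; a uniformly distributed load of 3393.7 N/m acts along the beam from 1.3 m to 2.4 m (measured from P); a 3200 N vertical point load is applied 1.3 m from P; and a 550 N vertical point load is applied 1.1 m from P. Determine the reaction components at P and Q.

P_x = -400.0 N, P_y = 3375 N, Q_y = 5758 N

Resultant of the distributed load: 3393.7 × 1.1 = 3733.07 N at 1.85 m from P.
Moments about P: Q_y·2.6 − 1650·2 − (3393.7·1.1)·1.85 − 3200·1.3 − 550·1.1 = 0 → Q_y = 14971.1795/2.6 = 5758.15 ≈ 5758 N.
ΣF_y = 0: P_y + 5758.15 − 1650 − 3393.7·1.1 − 3200 − 550 = 0 → P_y = 3375 N.
ΣF_x = 0: P_x + 400 = 0 → P_x = -400.0 N.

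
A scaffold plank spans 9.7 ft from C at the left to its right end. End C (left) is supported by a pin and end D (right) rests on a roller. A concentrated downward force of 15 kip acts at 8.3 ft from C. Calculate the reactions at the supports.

C_x = 0, C_y = 2.165 kip, D_y = 12.84 kip

Taking moments about C: D_y·9.7 − 15·8.3 = 0 → D_y = 124.5/9.7 = 12.8351 ≈ 12.84 kip.
ΣF_y = 0: C_y + 12.8351 − 15 = 0 → C_y = 2.165 kip.
ΣF_x = 0: no horizontal applied forces, so C_x = 0.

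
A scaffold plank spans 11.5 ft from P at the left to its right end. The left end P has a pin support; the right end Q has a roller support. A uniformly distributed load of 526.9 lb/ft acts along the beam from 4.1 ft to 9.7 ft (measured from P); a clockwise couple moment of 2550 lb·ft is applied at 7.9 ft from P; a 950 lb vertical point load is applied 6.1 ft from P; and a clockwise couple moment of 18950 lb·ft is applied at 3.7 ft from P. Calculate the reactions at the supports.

P_x = 0, P_y = -243.2 lb, Q_y = 4144 lb

Resultant of the distributed load: 526.9 × 5.6 = 2950.64 lb at 6.9 ft from P.
Taking moments about P: Q_y·11.5 − (526.9·5.6)·6.9 − 2550 − 950·6.1 − 18950 = 0 → Q_y = 47654.416/11.5 = 4143.86 ≈ 4144 lb.
ΣF_y = 0: P_y + 4143.86 − 526.9·5.6 − 950 = 0 → P_y = -243.2 lb.
ΣF_x = 0: no horizontal applied forces, so P_x = 0.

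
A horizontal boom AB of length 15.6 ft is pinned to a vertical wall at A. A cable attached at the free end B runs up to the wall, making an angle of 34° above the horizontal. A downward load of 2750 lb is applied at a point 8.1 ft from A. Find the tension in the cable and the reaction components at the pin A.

T = 2553 lb, A_x = 2117 lb, A_y = 1322 lb

ΣM about A: T·sin34°·15.6 − 2750·8.1 = 0 → T = 22275/(15.6·0.559193) = 2553.47 ≈ 2553 lb.
ΣF_x = 0: A_x − T·cos34° = 0 → A_x = 2553.47 × 0.829038 = 2117 lb.
ΣF_y = 0: A_y + T·sin34° − 2750 = 0 → A_y = 2750 − 2553.47 × 0.559193 = 1322 lb.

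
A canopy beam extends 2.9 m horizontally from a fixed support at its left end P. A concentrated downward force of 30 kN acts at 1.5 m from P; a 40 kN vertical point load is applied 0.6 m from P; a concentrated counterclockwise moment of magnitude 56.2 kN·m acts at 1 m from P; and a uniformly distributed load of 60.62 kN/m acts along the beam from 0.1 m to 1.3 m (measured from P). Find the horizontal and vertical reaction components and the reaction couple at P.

Resultant of the distributed load: 60.62 × 1.2 = 72.744 kN at 0.7 m from P.
ΣF_x = 0: P_x = 0.
ΣF_y = 0: P_y − 30 − 40 − 60.62·1.2 = 0 → P_y = 142.7 kN.
ΣM about P: M_P − 30·1.5 − 40·0.6 + 56.2 − (60.62·1.2)·0.7 = 0 → M_P = 63.72 kN·m.

P_x = 0, P_y = 142.7 kN, M_P = 63.72 kN·m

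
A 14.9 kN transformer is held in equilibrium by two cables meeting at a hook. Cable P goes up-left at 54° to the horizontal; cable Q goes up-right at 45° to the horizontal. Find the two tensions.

ΣF_x = 0: −T_P·cos54° + T_Q·cos45° = 0 → T_Q = 0.831254·T_P.
ΣF_y = 0: T_P·sin54° + T_Q·sin45° = 14.9.
Substitute: T_P·(0.809017 + 0.831254·0.707107) = 14.9 → T_P = 10.6672 ≈ 10.67 kN.
Then T_Q = 0.831254 × 10.6672 = 8.867 kN.

T_P = 10.67 kN, T_Q = 8.867 kN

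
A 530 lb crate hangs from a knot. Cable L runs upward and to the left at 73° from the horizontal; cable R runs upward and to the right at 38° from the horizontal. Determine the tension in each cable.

T_L = 447.4 lb, T_R = 166.0 lb

ΣF_x = 0: −T_L·cos73° + T_R·cos38° = 0 → T_R = 0.371025·T_L.
ΣF_y = 0: T_L·sin73° + T_R·sin38° = 530.
Substitute: T_L·(0.956305 + 0.371025·0.615661) = 530 → T_L = 447.359 ≈ 447.4 lb.
Then T_R = 0.371025 × 447.359 = 166.0 lb.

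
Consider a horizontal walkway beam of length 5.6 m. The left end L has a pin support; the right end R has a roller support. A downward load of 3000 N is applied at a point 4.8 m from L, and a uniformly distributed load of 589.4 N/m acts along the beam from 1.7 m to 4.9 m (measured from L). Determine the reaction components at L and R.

L_x = 0, L_y = 1203 N, R_y = 3683 N

Resultant of the distributed load: 589.4 × 3.2 = 1886.08 N at 3.3 m from L.
Taking moments about L: R_y·5.6 − 3000·4.8 − (589.4·3.2)·3.3 = 0 → R_y = 20624.064/5.6 = 3682.87 ≈ 3683 N.
ΣF_y = 0: L_y + 3682.87 − 3000 − 589.4·3.2 = 0 → L_y = 1203 N.
ΣF_x = 0: no horizontal applied forces, so L_x = 0.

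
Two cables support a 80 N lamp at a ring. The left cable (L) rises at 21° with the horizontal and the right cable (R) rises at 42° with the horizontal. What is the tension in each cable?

ΣF_x = 0: −T_L·cos21° + T_R·cos42° = 0 → T_R = 1.25626·T_L.
ΣF_y = 0: T_L·sin21° + T_R·sin42° = 80.
Substitute: T_L·(0.358368 + 1.25626·0.669131) = 80 → T_L = 66.7239 ≈ 66.72 N.
Then T_R = 1.25626 × 66.7239 = 83.82 N.

T_L = 66.72 N, T_R = 83.82 N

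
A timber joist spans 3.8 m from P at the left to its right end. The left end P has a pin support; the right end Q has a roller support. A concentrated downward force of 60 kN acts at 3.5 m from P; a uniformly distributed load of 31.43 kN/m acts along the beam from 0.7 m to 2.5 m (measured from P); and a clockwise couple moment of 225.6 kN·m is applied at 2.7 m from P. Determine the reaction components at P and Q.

Resultant of the distributed load: 31.43 × 1.8 = 56.574 kN at 1.6 m from P.
Taking moments about P: Q_y·3.8 − 60·3.5 − (31.43·1.8)·1.6 − 225.6 = 0 → Q_y = 526.1184/3.8 = 138.452 ≈ 138.5 kN.
ΣF_y = 0: P_y + 138.452 − 60 − 31.43·1.8 = 0 → P_y = -21.88 kN.
ΣF_x = 0: no horizontal applied forces, so P_x = 0.

P_x = 0, P_y = -21.88 kN, Q_y = 138.5 kN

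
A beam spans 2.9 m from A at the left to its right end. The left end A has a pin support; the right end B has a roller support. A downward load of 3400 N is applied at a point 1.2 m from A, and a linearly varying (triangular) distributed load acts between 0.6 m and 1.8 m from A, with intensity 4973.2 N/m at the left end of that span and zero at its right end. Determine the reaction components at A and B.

A_x = 0, A_y = 3948 N, B_y = 2436 N

Resultant of the triangular load: ½ × 4973.2 × 1.2 = 2983.92 N, acting at 1 m from A (one-third of the span from the peak).
Taking moments about A: B_y·2.9 − 3400·1.2 − (½·4973.2·1.2)·1 = 0 → B_y = 7063.92/2.9 = 2435.83 ≈ 2436 N.
ΣF_y = 0: A_y + 2435.83 − 3400 − ½·4973.2·1.2 = 0 → A_y = 3948 N.
ΣF_x = 0: no horizontal applied forces, so A_x = 0.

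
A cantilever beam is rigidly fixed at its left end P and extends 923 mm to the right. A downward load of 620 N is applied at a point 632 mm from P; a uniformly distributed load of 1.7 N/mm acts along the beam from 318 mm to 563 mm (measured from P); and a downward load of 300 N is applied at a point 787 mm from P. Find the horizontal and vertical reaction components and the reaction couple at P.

P_x = 0, P_y = 1336 N, M_P = 811400 N·mm

Resultant of the distributed load: 1.7 × 245 = 416.5 N at 440.5 mm from P.
ΣF_x = 0: P_x = 0.
ΣF_y = 0: P_y − 620 − 1.7·245 − 300 = 0 → P_y = 1336 N.
ΣM about P: M_P − 620·632 − (1.7·245)·440.5 − 300·787 = 0 → M_P = 811400 N·mm.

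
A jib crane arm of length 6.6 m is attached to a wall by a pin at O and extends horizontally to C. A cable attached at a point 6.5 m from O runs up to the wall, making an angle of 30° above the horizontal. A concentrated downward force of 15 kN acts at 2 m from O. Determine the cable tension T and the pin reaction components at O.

T = 9.231 kN, O_x = 7.994 kN, O_y = 10.38 kN

ΣM about O: T·sin30°·6.5 − 15·2 = 0 → T = 30/(6.5·0.5) = 9.23077 ≈ 9.231 kN.
ΣF_x = 0: O_x − T·cos30° = 0 → O_x = 9.23077 × 0.866025 = 7.994 kN.
ΣF_y = 0: O_y + T·sin30° − 15 = 0 → O_y = 15 − 9.23077 × 0.5 = 10.38 kN.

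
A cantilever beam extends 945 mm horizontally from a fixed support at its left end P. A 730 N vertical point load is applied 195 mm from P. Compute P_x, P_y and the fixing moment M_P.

P_x = 0, P_y = 730.0 N, M_P = 142400 N·mm

ΣF_x = 0: P_x = 0.
ΣF_y = 0: P_y − 730 = 0 → P_y = 730.0 N.
ΣM about P: M_P − 730·195 = 0 → M_P = 142400 N·mm.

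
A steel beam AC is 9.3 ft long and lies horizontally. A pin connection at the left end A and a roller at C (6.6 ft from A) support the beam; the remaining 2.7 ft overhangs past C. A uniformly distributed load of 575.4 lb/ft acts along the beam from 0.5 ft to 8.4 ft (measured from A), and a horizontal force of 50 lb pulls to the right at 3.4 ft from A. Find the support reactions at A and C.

Resultant of the distributed load: 575.4 × 7.9 = 4545.66 lb at 4.45 ft from A.
Moments about A: C_y·6.6 − (575.4·7.9)·4.45 = 0 → C_y = 20228.187/6.6 = 3064.88 ≈ 3065 lb.
ΣF_y = 0: A_y + 3064.88 − 575.4·7.9 = 0 → A_y = 1481 lb.
ΣF_x = 0: A_x + 50 = 0 → A_x = -50.00 lb.

A_x = -50.00 lb, A_y = 1481 lb, C_y = 3065 lb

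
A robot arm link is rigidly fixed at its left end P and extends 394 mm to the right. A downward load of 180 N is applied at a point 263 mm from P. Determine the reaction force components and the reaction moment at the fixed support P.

ΣF_x = 0: P_x = 0.
ΣF_y = 0: P_y − 180 = 0 → P_y = 180.0 N.
ΣM about P: M_P − 180·263 = 0 → M_P = 47340 N·mm.

P_x = 0, P_y = 180.0 N, M_P = 47340 N·mm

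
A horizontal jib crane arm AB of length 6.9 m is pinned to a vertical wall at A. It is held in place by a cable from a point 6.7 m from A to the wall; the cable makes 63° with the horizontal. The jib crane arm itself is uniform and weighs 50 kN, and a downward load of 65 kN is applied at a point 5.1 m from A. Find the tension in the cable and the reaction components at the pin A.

ΣM about A: T·sin63°·6.7 − 50·3.45 − 65·5.1 = 0 → T = 504/(6.7·0.891007) = 84.4257 ≈ 84.43 kN.
ΣF_x = 0: A_x − T·cos63° = 0 → A_x = 84.4257 × 0.45399 = 38.33 kN.
ΣF_y = 0: A_y + T·sin63° − 50 − 65 = 0 → A_y = 115 − 84.4257 × 0.891007 = 39.78 kN.

T = 84.43 kN, A_x = 38.33 kN, A_y = 39.78 kN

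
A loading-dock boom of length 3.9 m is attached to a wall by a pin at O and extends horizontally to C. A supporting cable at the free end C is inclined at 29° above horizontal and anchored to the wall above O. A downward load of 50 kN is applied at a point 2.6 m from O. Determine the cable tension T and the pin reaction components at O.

T = 68.76 kN, O_x = 60.13 kN, O_y = 16.67 kN

ΣM about O: T·sin29°·3.9 − 50·2.6 = 0 → T = 130/(3.9·0.48481) = 68.7555 ≈ 68.76 kN.
ΣF_x = 0: O_x − T·cos29° = 0 → O_x = 68.7555 × 0.87462 = 60.13 kN.
ΣF_y = 0: O_y + T·sin29° − 50 = 0 → O_y = 50 − 68.7555 × 0.48481 = 16.67 kN.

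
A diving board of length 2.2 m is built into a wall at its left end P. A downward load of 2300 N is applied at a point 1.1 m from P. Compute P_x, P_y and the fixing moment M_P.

ΣF_x = 0: P_x = 0.
ΣF_y = 0: P_y − 2300 = 0 → P_y = 2300 N.
ΣM about P: M_P − 2300·1.1 = 0 → M_P = 2530 N·m.

P_x = 0, P_y = 2300 N, M_P = 2530 N·m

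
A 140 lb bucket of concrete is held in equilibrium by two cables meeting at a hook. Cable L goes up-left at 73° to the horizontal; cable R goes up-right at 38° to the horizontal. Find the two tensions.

ΣF_x = 0: −T_L·cos73° + T_R·cos38° = 0 → T_R = 0.371025·T_L.
ΣF_y = 0: T_L·sin73° + T_R·sin38° = 140.
Substitute: T_L·(0.956305 + 0.371025·0.615661) = 140 → T_L = 118.17 ≈ 118.2 lb.
Then T_R = 0.371025 × 118.17 = 43.84 lb.

T_L = 118.2 lb, T_R = 43.84 lb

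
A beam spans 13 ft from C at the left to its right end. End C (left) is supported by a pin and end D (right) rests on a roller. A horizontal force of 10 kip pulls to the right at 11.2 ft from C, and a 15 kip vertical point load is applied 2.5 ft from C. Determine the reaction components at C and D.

Taking moments about C: D_y·13 − 15·2.5 = 0 → D_y = 37.5/13 = 2.88462 ≈ 2.885 kip.
ΣF_y = 0: C_y + 2.88462 − 15 = 0 → C_y = 12.12 kip.
ΣF_x = 0: C_x + 10 = 0 → C_x = -10.00 kip.

C_x = -10.00 kip, C_y = 12.12 kip, D_y = 2.885 kip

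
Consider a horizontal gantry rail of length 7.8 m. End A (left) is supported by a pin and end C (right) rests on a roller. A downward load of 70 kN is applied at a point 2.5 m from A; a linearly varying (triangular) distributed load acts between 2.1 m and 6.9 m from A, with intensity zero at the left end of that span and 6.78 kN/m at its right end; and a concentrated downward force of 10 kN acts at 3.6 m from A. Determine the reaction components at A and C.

A_x = 0, A_y = 58.16 kN, C_y = 38.11 kN

Resultant of the triangular load: ½ × 6.78 × 4.8 = 16.272 kN, acting at 5.3 m from A (one-third of the span from the peak).
Taking moments about A: C_y·7.8 − 70·2.5 − (½·6.78·4.8)·5.3 − 10·3.6 = 0 → C_y = 297.2416/7.8 = 38.1079 ≈ 38.11 kN.
ΣF_y = 0: A_y + 38.1079 − 70 − ½·6.78·4.8 − 10 = 0 → A_y = 58.16 kN.
ΣF_x = 0: no horizontal applied forces, so A_x = 0.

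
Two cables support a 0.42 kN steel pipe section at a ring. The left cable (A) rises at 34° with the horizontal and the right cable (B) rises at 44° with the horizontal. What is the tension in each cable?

ΣF_x = 0: −T_A·cos34° + T_B·cos44° = 0 → T_B = 1.1525·T_A.
ΣF_y = 0: T_A·sin34° + T_B·sin44° = 0.42.
Substitute: T_A·(0.559193 + 1.1525·0.694658) = 0.42 → T_A = 0.308872 ≈ 0.3089 kN.
Then T_B = 1.1525 × 0.308872 = 0.3560 kN.

T_A = 0.3089 kN, T_B = 0.3560 kN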